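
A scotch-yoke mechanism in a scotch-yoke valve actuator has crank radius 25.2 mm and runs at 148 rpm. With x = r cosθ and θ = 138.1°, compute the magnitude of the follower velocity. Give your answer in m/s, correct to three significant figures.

ω = 15.5 rad/s (from 148 rpm).
x = r cosθ ⇒ ẋ = −rω sinθ.
|v| = rω|sinθ| = 0.0252·15.5·|sin 138.1°| = 0.26083 m/s.

0.261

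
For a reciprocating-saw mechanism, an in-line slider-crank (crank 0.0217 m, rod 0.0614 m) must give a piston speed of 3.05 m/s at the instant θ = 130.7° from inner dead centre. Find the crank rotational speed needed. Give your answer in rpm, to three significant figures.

2330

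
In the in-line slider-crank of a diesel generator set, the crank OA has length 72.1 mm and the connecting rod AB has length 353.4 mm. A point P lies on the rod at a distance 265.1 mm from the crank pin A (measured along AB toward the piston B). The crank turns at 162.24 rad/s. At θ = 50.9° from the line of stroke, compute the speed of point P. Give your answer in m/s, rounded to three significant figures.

10.1

ω = 162.2 rad/s.  Crank-pin speed |V_A| = rω = 11.698 m/s, perpendicular to OA.
Rod angle: sinφ = −(r/L) sinθ ⇒ φ = -9.110°; ω_rod = −rω cosθ/√(L²−r²sin²θ) = -21.142 rad/s.
V_P = V_A + ω_rod × AP, with AP = 0.2651 m along the rod.
Components: V_Px = −rω sinθ − a·ω_rod·sinφ = -9.9652 m/s;  V_Py = rω cosθ + a·ω_rod·cosφ = +1.8433 m/s.
|V_P| = √(V_Px² + V_Py²) = 10.134 m/s.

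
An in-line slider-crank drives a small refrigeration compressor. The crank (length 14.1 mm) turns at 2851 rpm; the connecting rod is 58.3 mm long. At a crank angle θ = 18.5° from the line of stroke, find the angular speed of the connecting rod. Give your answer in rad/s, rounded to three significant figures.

ω = 298.6 rad/s (converted from 2851 rpm).
The rod makes angle φ with the slider axis where L sinφ = r sinθ; differentiating, L cosφ·φ̇ = r ω cosθ.
L cosφ = √(L² − r² sin²θ) = 0.058128 m.
|ω_rod| = r ω |cosθ| / √(L² − r² sin²θ) = 0.0141·298.6·0.94832/0.058128 = 68.678 rad/s.

68.7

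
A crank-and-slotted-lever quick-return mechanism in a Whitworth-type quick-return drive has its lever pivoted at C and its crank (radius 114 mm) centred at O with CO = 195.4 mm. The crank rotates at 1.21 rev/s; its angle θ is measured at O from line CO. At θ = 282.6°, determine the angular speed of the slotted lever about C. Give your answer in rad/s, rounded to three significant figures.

2.23

ω = 7.603 rad/s (from 1.21 rev/s).
Crank pin A relative to C: A = (d + r cosθ, r sinθ); lever angle φ = atan2(r sinθ, d + r cosθ).
Differentiating tanφ: φ̇ = rω(d cosθ + r)/(d² + r² + 2dr cosθ).
d² + r² + 2dr cosθ = |CA|² = 0.0608957 m²;  d cosθ + r = +0.15663 m.
|ω_lever| = |0.114·7.603·+0.15663| / 0.0608957 = 2.2292 rad/s.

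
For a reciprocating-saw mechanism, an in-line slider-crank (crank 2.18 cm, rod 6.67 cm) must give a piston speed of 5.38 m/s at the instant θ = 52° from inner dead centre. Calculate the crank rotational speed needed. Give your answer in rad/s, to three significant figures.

For an in-line slider-crank, |v_piston| = rω|sinθ|·[1 + r cosθ/√(L² − r² sin²θ)].
With r = 0.0218 m, L = 0.0667 m, θ = 52°: the bracketed kinematic factor |dx/dθ| = 0.020756 m.
ω = v/|dx/dθ| = 5.38/0.020756 = 259.2 rad/s.

259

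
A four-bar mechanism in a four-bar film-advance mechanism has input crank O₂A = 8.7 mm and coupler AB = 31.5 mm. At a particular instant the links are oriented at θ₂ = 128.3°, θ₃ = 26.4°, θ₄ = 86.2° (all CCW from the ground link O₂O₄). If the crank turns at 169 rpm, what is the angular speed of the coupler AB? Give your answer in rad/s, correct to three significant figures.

3.79

ω₂ = 17.7 rad/s (from 169 rpm).
Differentiating the loop-closure r₂e^{iθ₂}+r₃e^{iθ₃}=r₁+r₄e^{iθ₄} gives r₂ω₂e^{iθ₂}+r₃ω₃e^{iθ₃}=r₄ω₄e^{iθ₄}.
Eliminating the other unknown: ω₃ = r₂ω₂ sin(θ₄−θ₂) / [r₃ sin(θ₃−θ₄)].
Numerator sine = -0.67043; denominator sine = -0.86427.
Result = 0.0087·17.7·(-0.67043) / (0.0315·(-0.86427)) = +3.7916 rad/s; magnitude 3.7916 rad/s.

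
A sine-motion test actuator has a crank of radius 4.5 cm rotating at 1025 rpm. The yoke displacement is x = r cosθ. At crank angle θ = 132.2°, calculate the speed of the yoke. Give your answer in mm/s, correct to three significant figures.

3580

ω = 107.3 rad/s (from 1025 rpm).
x = r cosθ ⇒ ẋ = −rω sinθ.
|v| = rω|sinθ| = 0.045·107.3·|sin 132.2°| = 3.5782 m/s = 3578.2 mm/s.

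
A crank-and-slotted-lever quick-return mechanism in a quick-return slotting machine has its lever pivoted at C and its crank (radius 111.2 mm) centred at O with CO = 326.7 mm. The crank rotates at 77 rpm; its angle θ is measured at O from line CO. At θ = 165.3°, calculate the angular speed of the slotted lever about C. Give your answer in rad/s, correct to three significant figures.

3.76

ω = 8.063 rad/s (from 77 rpm).
Crank pin A relative to C: A = (d + r cosθ, r sinθ); lever angle φ = atan2(r sinθ, d + r cosθ).
Differentiating tanφ: φ̇ = rω(d cosθ + r)/(d² + r² + 2dr cosθ).
d² + r² + 2dr cosθ = |CA|² = 0.0488185 m²;  d cosθ + r = -0.20481 m.
|ω_lever| = |0.1112·8.063·-0.20481| / 0.0488185 = 3.7617 rad/s.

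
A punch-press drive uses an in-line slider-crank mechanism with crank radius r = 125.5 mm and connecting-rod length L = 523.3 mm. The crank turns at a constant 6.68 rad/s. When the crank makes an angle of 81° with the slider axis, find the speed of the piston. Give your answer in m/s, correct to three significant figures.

0.860

ω = 6.68 rad/s
For an in-line slider-crank, x = r cosθ + √(L² − r² sin²θ), so v = −rω sinθ·[1 + r cosθ/√(L² − r² sin²θ)].
With r = 0.1255 m, L = 0.5233 m, θ = 81°: √(L² − r² sin²θ) = 0.50841 m.
v = −0.1255·6.68·0.98769·[1 + 0.1255·0.15643/0.50841] = -0.85999 m/s.
|v| = 0.85999 m/s.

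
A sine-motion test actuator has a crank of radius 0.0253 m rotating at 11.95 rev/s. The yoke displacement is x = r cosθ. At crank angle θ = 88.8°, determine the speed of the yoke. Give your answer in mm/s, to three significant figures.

ω = 75.08 rad/s (from 11.95 rev/s).
x = r cosθ ⇒ ẋ = −rω sinθ.
|v| = rω|sinθ| = 0.0253·75.08·|sin 88.8°| = 1.8992 m/s = 1899.2 mm/s.

1900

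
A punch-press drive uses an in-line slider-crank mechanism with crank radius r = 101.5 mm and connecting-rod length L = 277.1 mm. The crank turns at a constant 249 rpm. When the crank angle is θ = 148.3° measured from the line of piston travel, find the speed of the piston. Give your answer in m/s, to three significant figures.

0.949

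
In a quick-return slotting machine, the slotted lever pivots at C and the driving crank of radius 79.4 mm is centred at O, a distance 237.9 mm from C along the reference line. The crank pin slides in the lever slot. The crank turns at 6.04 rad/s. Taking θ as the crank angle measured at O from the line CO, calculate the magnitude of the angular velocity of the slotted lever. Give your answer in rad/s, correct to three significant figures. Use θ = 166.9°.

ω = 6.04 rad/s
Crank pin A relative to C: A = (d + r cosθ, r sinθ); lever angle φ = atan2(r sinθ, d + r cosθ).
Differentiating tanφ: φ̇ = rω(d cosθ + r)/(d² + r² + 2dr cosθ).
d² + r² + 2dr cosθ = |CA|² = 0.0261054 m²;  d cosθ + r = -0.15231 m.
|ω_lever| = |0.0794·6.04·-0.15231| / 0.0261054 = 2.798 rad/s.

2.80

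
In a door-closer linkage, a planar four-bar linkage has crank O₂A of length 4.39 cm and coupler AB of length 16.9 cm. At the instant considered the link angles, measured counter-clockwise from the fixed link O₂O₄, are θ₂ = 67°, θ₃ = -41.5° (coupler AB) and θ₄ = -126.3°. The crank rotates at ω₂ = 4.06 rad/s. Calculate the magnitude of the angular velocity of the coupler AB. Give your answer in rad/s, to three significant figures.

0.244

ω₂ = 4.06 rad/s
Differentiating the loop-closure r₂e^{iθ₂}+r₃e^{iθ₃}=r₁+r₄e^{iθ₄} gives r₂ω₂e^{iθ₂}+r₃ω₃e^{iθ₃}=r₄ω₄e^{iθ₄}.
Eliminating the other unknown: ω₃ = r₂ω₂ sin(θ₄−θ₂) / [r₃ sin(θ₃−θ₄)].
Numerator sine = +0.23005; denominator sine = +0.99588.
Result = 0.0439·4.06·(+0.23005) / (0.169·(+0.99588)) = +0.24362 rad/s; magnitude 0.24362 rad/s.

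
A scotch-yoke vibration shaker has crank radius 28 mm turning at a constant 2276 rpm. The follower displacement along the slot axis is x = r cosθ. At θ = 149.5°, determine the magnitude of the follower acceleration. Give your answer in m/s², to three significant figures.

ω = 238.3 rad/s (from 2276 rpm).
x = r cosθ ⇒ ẍ = −rω² cosθ (ω constant).
|a| = rω²|cosθ| = 0.028·(238.3)²·|cos 149.5°| = 1370.5 m/s².

1370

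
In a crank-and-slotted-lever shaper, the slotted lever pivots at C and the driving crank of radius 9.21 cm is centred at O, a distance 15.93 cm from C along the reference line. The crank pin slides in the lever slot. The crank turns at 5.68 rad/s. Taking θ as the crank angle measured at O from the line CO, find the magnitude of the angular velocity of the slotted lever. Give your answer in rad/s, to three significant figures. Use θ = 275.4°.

1.53

ω = 5.68 rad/s
Crank pin A relative to C: A = (d + r cosθ, r sinθ); lever angle φ = atan2(r sinθ, d + r cosθ).
Differentiating tanφ: φ̇ = rω(d cosθ + r)/(d² + r² + 2dr cosθ).
d² + r² + 2dr cosθ = |CA|² = 0.0366203 m²;  d cosθ + r = +0.10709 m.
|ω_lever| = |0.0921·5.68·+0.10709| / 0.0366203 = 1.5298 rad/s.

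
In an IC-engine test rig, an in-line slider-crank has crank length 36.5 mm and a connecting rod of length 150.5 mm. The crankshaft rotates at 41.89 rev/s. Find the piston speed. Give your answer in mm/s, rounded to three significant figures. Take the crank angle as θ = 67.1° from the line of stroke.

9710

ω = 2π·41.9 = 263.2 rad/s
For an in-line slider-crank, x = r cosθ + √(L² − r² sin²θ), so v = −rω sinθ·[1 + r cosθ/√(L² − r² sin²θ)].
With r = 0.0365 m, L = 0.1505 m, θ = 67.1°: √(L² − r² sin²θ) = 0.1467 m.
v = −0.0365·263.2·0.92119·[1 + 0.0365·0.38912/0.1467] = -9.7066 m/s.
|v| = 9.7066 m/s = 9706.6 mm/s.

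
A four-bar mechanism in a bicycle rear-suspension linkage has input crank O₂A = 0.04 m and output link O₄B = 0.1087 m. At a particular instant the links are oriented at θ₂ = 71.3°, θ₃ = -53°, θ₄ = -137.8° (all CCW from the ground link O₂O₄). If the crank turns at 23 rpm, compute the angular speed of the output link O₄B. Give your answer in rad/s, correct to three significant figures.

0.735

ω₂ = 2.409 rad/s (from 23 rpm).
Differentiating the loop-closure r₂e^{iθ₂}+r₃e^{iθ₃}=r₁+r₄e^{iθ₄} gives r₂ω₂e^{iθ₂}+r₃ω₃e^{iθ₃}=r₄ω₄e^{iθ₄}.
Eliminating the other unknown: ω₄ = r₂ω₂ sin(θ₂−θ₃) / [r₄ sin(θ₄−θ₃)].
Numerator sine = +0.82610; denominator sine = -0.99588.
Result = 0.04·2.409·(+0.82610) / (0.1087·(-0.99588)) = -0.73521 rad/s; magnitude 0.73521 rad/s.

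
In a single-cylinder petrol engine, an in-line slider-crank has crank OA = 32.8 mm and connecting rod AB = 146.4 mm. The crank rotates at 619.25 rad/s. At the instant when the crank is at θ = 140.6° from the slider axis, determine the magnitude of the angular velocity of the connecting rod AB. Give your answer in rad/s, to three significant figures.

108

ω = 619.2 rad/s
The rod makes angle φ with the slider axis where L sinφ = r sinθ; differentiating, L cosφ·φ̇ = r ω cosθ.
L cosφ = √(L² − r² sin²θ) = 0.14491 m.
|ω_rod| = r ω |cosθ| / √(L² − r² sin²θ) = 0.0328·619.2·0.77273/0.14491 = 108.31 rad/s.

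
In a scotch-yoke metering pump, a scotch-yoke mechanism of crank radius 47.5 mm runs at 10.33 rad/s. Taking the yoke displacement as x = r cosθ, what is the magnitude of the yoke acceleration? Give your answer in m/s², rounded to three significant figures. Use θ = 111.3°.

1.84

ω = 10.33 rad/s
x = r cosθ ⇒ ẍ = −rω² cosθ (ω constant).
|a| = rω²|cosθ| = 0.0475·(10.33)²·|cos 111.3°| = 1.8412 m/s².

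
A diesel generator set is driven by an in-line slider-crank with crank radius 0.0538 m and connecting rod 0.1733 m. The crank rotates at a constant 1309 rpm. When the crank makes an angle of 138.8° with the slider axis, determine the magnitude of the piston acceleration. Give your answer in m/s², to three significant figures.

ω = 2π·1309/60 = 137.1 rad/s
x(θ) = r cosθ + √(L² − r² sin²θ); with ω constant, a = ω²·d²x/dθ².
d²x/dθ² = −r cosθ − r²(cos2θ)/√u − r⁴ sin²2θ/(4u^{3/2}),  u = L² − r² sin²θ = 0.0287771 m².
Substituting r = 0.0538 m, L = 0.1733 m, θ = 138.8°: d²x/dθ² = +0.037802 m.
a = ω²·d²x/dθ² = (137.1)²·(+0.037802) = +710.31 m/s²;  |a| = 710.31 m/s².

710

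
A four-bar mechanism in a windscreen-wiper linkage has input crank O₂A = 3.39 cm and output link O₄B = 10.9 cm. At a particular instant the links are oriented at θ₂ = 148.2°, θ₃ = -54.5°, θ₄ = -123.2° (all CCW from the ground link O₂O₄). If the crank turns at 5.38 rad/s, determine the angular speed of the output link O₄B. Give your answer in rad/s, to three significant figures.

ω₂ = 5.38 rad/s
Differentiating the loop-closure r₂e^{iθ₂}+r₃e^{iθ₃}=r₁+r₄e^{iθ₄} gives r₂ω₂e^{iθ₂}+r₃ω₃e^{iθ₃}=r₄ω₄e^{iθ₄}.
Eliminating the other unknown: ω₄ = r₂ω₂ sin(θ₂−θ₃) / [r₄ sin(θ₄−θ₃)].
Numerator sine = -0.38591; denominator sine = -0.93169.
Result = 0.0339·5.38·(-0.38591) / (0.109·(-0.93169)) = +0.69305 rad/s; magnitude 0.69305 rad/s.

0.693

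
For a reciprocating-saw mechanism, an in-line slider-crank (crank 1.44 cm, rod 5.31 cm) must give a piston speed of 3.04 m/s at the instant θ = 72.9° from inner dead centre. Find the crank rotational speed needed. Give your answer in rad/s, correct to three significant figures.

204

For an in-line slider-crank, |v_piston| = rω|sinθ|·[1 + r cosθ/√(L² − r² sin²θ)].
With r = 0.0144 m, L = 0.0531 m, θ = 72.9°: the bracketed kinematic factor |dx/dθ| = 0.0149 m.
ω = v/|dx/dθ| = 3.04/0.0149 = 204.03 rad/s.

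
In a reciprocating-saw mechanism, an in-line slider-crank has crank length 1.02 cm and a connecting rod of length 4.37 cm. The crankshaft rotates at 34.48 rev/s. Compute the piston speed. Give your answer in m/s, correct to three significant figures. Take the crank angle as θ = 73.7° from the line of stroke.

ω = 2π·34.5 = 216.6 rad/s
For an in-line slider-crank, x = r cosθ + √(L² − r² sin²θ), so v = −rω sinθ·[1 + r cosθ/√(L² − r² sin²θ)].
With r = 0.0102 m, L = 0.0437 m, θ = 73.7°: √(L² − r² sin²θ) = 0.042589 m.
v = −0.0102·216.6·0.95981·[1 + 0.0102·0.28067/0.042589] = -2.2635 m/s.
|v| = 2.2635 m/s.

2.26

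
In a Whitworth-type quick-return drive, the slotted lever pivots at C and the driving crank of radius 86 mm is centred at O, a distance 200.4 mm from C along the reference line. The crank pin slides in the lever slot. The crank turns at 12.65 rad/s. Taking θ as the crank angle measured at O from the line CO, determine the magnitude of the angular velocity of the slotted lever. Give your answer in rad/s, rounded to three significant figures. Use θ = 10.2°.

ω = 12.65 rad/s
Crank pin A relative to C: A = (d + r cosθ, r sinθ); lever angle φ = atan2(r sinθ, d + r cosθ).
Differentiating tanφ: φ̇ = rω(d cosθ + r)/(d² + r² + 2dr cosθ).
d² + r² + 2dr cosθ = |CA|² = 0.0814802 m²;  d cosθ + r = +0.28323 m.
|ω_lever| = |0.086·12.65·+0.28323| / 0.0814802 = 3.7816 rad/s.

3.78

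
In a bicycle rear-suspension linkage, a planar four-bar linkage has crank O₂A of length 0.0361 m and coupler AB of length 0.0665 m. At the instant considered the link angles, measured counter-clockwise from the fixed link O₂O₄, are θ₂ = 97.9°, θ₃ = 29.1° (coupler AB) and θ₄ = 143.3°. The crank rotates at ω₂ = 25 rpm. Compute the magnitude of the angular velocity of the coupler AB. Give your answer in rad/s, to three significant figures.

1.11

ω₂ = 2.618 rad/s (from 25 rpm).
Differentiating the loop-closure r₂e^{iθ₂}+r₃e^{iθ₃}=r₁+r₄e^{iθ₄} gives r₂ω₂e^{iθ₂}+r₃ω₃e^{iθ₃}=r₄ω₄e^{iθ₄}.
Eliminating the other unknown: ω₃ = r₂ω₂ sin(θ₄−θ₂) / [r₃ sin(θ₃−θ₄)].
Numerator sine = +0.71203; denominator sine = -0.91212.
Result = 0.0361·2.618·(+0.71203) / (0.0665·(-0.91212)) = -1.1094 rad/s; magnitude 1.1094 rad/s.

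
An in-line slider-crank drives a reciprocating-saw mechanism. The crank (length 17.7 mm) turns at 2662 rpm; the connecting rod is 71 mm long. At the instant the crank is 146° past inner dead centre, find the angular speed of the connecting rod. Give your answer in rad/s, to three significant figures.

58.2

ω = 278.8 rad/s (converted from 2662 rpm).
The rod makes angle φ with the slider axis where L sinφ = r sinθ; differentiating, L cosφ·φ̇ = r ω cosθ.
L cosφ = √(L² − r² sin²θ) = 0.070307 m.
|ω_rod| = r ω |cosθ| / √(L² − r² sin²θ) = 0.0177·278.8·0.82904/0.070307 = 58.182 rad/s.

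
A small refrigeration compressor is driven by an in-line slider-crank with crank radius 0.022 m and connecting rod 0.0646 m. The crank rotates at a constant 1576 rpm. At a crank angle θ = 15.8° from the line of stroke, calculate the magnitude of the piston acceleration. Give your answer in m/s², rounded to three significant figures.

753

ω = 2π·1576/60 = 165 rad/s
x(θ) = r cosθ + √(L² − r² sin²θ); with ω constant, a = ω²·d²x/dθ².
d²x/dθ² = −r cosθ − r²(cos2θ)/√u − r⁴ sin²2θ/(4u^{3/2}),  u = L² − r² sin²θ = 0.00413728 m².
Substituting r = 0.022 m, L = 0.0646 m, θ = 15.8°: d²x/dθ² = -0.027638 m.
a = ω²·d²x/dθ² = (165)²·(-0.027638) = -752.8 m/s²;  |a| = 752.8 m/s².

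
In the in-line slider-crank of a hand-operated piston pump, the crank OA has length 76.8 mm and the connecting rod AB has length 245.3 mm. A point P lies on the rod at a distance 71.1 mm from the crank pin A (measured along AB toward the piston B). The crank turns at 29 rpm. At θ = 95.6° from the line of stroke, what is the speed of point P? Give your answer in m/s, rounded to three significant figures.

0.231

ω = 3.037 rad/s.  Crank-pin speed |V_A| = rω = 0.23323 m/s, perpendicular to OA.
Rod angle: sinφ = −(r/L) sinθ ⇒ φ = -18.155°; ω_rod = −rω cosθ/√(L²−r²sin²θ) = +0.097643 rad/s.
V_P = V_A + ω_rod × AP, with AP = 0.0711 m along the rod.
Components: V_Px = −rω sinθ − a·ω_rod·sinφ = -0.22996 m/s;  V_Py = rω cosθ + a·ω_rod·cosφ = -0.016163 m/s.
|V_P| = √(V_Px² + V_Py²) = 0.23052 m/s.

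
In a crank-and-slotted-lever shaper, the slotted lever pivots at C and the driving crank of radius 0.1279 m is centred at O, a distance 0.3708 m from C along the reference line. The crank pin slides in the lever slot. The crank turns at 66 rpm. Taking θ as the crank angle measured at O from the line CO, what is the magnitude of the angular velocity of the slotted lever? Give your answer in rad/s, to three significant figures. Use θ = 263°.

ω = 6.912 rad/s (from 66 rpm).
Crank pin A relative to C: A = (d + r cosθ, r sinθ); lever angle φ = atan2(r sinθ, d + r cosθ).
Differentiating tanφ: φ̇ = rω(d cosθ + r)/(d² + r² + 2dr cosθ).
d² + r² + 2dr cosθ = |CA|² = 0.142292 m²;  d cosθ + r = +0.082711 m.
|ω_lever| = |0.1279·6.912·+0.082711| / 0.142292 = 0.51384 rad/s.

0.514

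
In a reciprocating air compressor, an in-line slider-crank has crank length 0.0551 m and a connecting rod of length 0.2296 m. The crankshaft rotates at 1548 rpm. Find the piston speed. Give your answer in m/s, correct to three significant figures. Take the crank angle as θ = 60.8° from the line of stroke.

8.73

ω = 2π·1548/60 = 162.1 rad/s
For an in-line slider-crank, x = r cosθ + √(L² − r² sin²θ), so v = −rω sinθ·[1 + r cosθ/√(L² − r² sin²θ)].
With r = 0.0551 m, L = 0.2296 m, θ = 60.8°: √(L² − r² sin²θ) = 0.22451 m.
v = −0.0551·162.1·0.87292·[1 + 0.0551·0.48786/0.22451] = -8.7306 m/s.
|v| = 8.7306 m/s.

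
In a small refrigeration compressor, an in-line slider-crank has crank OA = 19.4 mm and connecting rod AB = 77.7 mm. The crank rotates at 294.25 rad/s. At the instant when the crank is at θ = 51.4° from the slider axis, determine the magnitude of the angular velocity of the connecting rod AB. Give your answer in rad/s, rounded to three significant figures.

46.7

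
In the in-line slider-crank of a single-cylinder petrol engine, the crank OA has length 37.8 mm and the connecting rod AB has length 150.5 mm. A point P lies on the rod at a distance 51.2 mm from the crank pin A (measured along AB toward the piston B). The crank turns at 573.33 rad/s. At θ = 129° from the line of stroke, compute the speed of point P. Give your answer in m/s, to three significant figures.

ω = 573.3 rad/s.  Crank-pin speed |V_A| = rω = 21.672 m/s, perpendicular to OA.
Rod angle: sinφ = −(r/L) sinθ ⇒ φ = -11.256°; ω_rod = −rω cosθ/√(L²−r²sin²θ) = +92.399 rad/s.
V_P = V_A + ω_rod × AP, with AP = 0.0512 m along the rod.
Components: V_Px = −rω sinθ − a·ω_rod·sinφ = -15.919 m/s;  V_Py = rω cosθ + a·ω_rod·cosφ = -8.9987 m/s.
|V_P| = √(V_Px² + V_Py²) = 18.286 m/s.

18.3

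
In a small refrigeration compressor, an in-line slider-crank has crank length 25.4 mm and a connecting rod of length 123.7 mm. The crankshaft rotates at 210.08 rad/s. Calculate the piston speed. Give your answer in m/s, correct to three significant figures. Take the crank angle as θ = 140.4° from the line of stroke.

2.86

ω = 210.1 rad/s
For an in-line slider-crank, x = r cosθ + √(L² − r² sin²θ), so v = −rω sinθ·[1 + r cosθ/√(L² − r² sin²θ)].
With r = 0.0254 m, L = 0.1237 m, θ = 140.4°: √(L² − r² sin²θ) = 0.12264 m.
v = −0.0254·210.1·0.63742·[1 + 0.0254·-0.77051/0.12264] = -2.8585 m/s.
|v| = 2.8585 m/s.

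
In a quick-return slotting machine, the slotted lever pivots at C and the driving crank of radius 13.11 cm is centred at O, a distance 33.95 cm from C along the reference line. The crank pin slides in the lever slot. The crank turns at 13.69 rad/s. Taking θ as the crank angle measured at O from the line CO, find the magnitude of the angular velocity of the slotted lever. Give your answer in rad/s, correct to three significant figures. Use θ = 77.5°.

2.42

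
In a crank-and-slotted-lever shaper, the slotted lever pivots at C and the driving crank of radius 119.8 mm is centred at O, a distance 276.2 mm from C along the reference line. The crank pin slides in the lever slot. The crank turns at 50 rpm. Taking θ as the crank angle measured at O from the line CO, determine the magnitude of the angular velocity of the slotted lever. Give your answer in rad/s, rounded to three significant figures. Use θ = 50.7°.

ω = 5.236 rad/s (from 50 rpm).
Crank pin A relative to C: A = (d + r cosθ, r sinθ); lever angle φ = atan2(r sinθ, d + r cosθ).
Differentiating tanφ: φ̇ = rω(d cosθ + r)/(d² + r² + 2dr cosθ).
d² + r² + 2dr cosθ = |CA|² = 0.132554 m²;  d cosθ + r = +0.29474 m.
|ω_lever| = |0.1198·5.236·+0.29474| / 0.132554 = 1.3948 rad/s.

1.39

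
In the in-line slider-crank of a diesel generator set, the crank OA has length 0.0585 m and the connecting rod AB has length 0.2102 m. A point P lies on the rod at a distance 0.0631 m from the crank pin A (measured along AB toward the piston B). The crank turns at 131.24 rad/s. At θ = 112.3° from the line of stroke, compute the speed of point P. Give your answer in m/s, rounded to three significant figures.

7.17

ω = 131.2 rad/s.  Crank-pin speed |V_A| = rω = 7.6775 m/s, perpendicular to OA.
Rod angle: sinφ = −(r/L) sinθ ⇒ φ = -14.921°; ω_rod = −rω cosθ/√(L²−r²sin²θ) = +14.343 rad/s.
V_P = V_A + ω_rod × AP, with AP = 0.0631 m along the rod.
Components: V_Px = −rω sinθ − a·ω_rod·sinφ = -6.8703 m/s;  V_Py = rω cosθ + a·ω_rod·cosφ = -2.0387 m/s.
|V_P| = √(V_Px² + V_Py²) = 7.1664 m/s.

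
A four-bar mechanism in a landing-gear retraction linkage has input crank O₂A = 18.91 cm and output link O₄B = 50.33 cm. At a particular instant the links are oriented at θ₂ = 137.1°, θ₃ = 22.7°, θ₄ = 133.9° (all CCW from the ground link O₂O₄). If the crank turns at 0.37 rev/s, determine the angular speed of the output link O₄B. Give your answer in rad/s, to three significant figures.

0.853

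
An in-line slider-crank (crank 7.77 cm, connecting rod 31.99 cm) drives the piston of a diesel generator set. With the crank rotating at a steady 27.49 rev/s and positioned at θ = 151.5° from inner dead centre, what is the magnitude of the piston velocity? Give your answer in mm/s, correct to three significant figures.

5030

ω = 2π·27.5 = 172.7 rad/s
For an in-line slider-crank, x = r cosθ + √(L² − r² sin²θ), so v = −rω sinθ·[1 + r cosθ/√(L² − r² sin²θ)].
With r = 0.0777 m, L = 0.3199 m, θ = 151.5°: √(L² − r² sin²θ) = 0.31774 m.
v = −0.0777·172.7·0.47716·[1 + 0.0777·-0.87882/0.31774] = -5.0276 m/s.
|v| = 5.0276 m/s = 5027.6 mm/s.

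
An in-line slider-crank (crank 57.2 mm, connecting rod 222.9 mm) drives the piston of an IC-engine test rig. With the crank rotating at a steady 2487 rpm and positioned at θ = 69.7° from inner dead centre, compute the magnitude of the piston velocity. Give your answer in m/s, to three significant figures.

ω = 2π·2487/60 = 260.4 rad/s
For an in-line slider-crank, x = r cosθ + √(L² − r² sin²θ), so v = −rω sinθ·[1 + r cosθ/√(L² − r² sin²θ)].
With r = 0.0572 m, L = 0.2229 m, θ = 69.7°: √(L² − r² sin²θ) = 0.21635 m.
v = −0.0572·260.4·0.93789·[1 + 0.0572·0.34694/0.21635] = -15.253 m/s.
|v| = 15.253 m/s.

15.3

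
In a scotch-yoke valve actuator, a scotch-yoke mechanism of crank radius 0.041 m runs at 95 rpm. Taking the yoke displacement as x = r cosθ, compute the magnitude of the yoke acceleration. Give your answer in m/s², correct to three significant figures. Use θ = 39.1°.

3.15

ω = 9.948 rad/s (from 95 rpm).
x = r cosθ ⇒ ẍ = −rω² cosθ (ω constant).
|a| = rω²|cosθ| = 0.041·(9.948)²·|cos 39.1°| = 3.149 m/s².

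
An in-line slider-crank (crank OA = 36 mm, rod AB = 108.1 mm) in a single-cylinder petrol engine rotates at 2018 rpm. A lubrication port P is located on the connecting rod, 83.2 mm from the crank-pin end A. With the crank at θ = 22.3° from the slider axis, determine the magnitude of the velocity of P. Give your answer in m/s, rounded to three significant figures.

ω = 211.3 rad/s.  Crank-pin speed |V_A| = rω = 7.6077 m/s, perpendicular to OA.
Rod angle: sinφ = −(r/L) sinθ ⇒ φ = -7.260°; ω_rod = −rω cosθ/√(L²−r²sin²θ) = -65.639 rad/s.
V_P = V_A + ω_rod × AP, with AP = 0.0832 m along the rod.
Components: V_Px = −rω sinθ − a·ω_rod·sinφ = -3.5769 m/s;  V_Py = rω cosθ + a·ω_rod·cosφ = +1.6213 m/s.
|V_P| = √(V_Px² + V_Py²) = 3.9272 m/s.

3.93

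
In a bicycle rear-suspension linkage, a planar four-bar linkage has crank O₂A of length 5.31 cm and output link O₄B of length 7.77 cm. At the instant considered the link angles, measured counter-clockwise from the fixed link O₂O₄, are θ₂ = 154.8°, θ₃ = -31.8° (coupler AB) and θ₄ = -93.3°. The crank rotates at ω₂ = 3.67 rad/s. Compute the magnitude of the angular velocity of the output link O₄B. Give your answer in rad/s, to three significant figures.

ω₂ = 3.67 rad/s
Differentiating the loop-closure r₂e^{iθ₂}+r₃e^{iθ₃}=r₁+r₄e^{iθ₄} gives r₂ω₂e^{iθ₂}+r₃ω₃e^{iθ₃}=r₄ω₄e^{iθ₄}.
Eliminating the other unknown: ω₄ = r₂ω₂ sin(θ₂−θ₃) / [r₄ sin(θ₄−θ₃)].
Numerator sine = -0.11494; denominator sine = -0.87882.
Result = 0.0531·3.67·(-0.11494) / (0.0777·(-0.87882)) = +0.32802 rad/s; magnitude 0.32802 rad/s.

0.328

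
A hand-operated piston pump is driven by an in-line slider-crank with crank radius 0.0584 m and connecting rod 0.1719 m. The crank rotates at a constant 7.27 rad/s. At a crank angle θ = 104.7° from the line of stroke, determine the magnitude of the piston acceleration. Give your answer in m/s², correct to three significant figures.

1.74

ω = 7.27 rad/s
x(θ) = r cosθ + √(L² − r² sin²θ); with ω constant, a = ω²·d²x/dθ².
d²x/dθ² = −r cosθ − r²(cos2θ)/√u − r⁴ sin²2θ/(4u^{3/2}),  u = L² − r² sin²θ = 0.0263587 m².
Substituting r = 0.0584 m, L = 0.1719 m, θ = 104.7°: d²x/dθ² = +0.032957 m.
a = ω²·d²x/dθ² = (7.27)²·(+0.032957) = +1.7419 m/s²;  |a| = 1.7419 m/s².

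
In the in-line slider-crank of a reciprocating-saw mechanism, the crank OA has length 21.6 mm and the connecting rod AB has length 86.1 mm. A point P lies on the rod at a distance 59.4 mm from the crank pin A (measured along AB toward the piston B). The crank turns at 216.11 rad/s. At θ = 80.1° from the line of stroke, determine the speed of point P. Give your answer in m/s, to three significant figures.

4.75

ω = 216.1 rad/s.  Crank-pin speed |V_A| = rω = 4.668 m/s, perpendicular to OA.
Rod angle: sinφ = −(r/L) sinθ ⇒ φ = -14.308°; ω_rod = −rω cosθ/√(L²−r²sin²θ) = -9.6197 rad/s.
V_P = V_A + ω_rod × AP, with AP = 0.0594 m along the rod.
Components: V_Px = −rω sinθ − a·ω_rod·sinφ = -4.7397 m/s;  V_Py = rω cosθ + a·ω_rod·cosφ = +0.24888 m/s.
|V_P| = √(V_Px² + V_Py²) = 4.7462 m/s.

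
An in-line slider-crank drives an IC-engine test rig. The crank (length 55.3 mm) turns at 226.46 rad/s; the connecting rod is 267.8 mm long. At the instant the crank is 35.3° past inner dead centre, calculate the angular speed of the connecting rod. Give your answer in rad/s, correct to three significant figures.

ω = 226.5 rad/s
The rod makes angle φ with the slider axis where L sinφ = r sinθ; differentiating, L cosφ·φ̇ = r ω cosθ.
L cosφ = √(L² − r² sin²θ) = 0.26589 m.
|ω_rod| = r ω |cosθ| / √(L² − r² sin²θ) = 0.0553·226.5·0.81614/0.26589 = 38.44 rad/s.

38.4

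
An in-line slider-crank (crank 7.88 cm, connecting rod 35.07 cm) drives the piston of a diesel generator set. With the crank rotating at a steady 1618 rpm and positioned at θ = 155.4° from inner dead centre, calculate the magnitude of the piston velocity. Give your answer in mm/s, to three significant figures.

4420

ω = 2π·1618/60 = 169.4 rad/s
For an in-line slider-crank, x = r cosθ + √(L² − r² sin²θ), so v = −rω sinθ·[1 + r cosθ/√(L² − r² sin²θ)].
With r = 0.0788 m, L = 0.3507 m, θ = 155.4°: √(L² − r² sin²θ) = 0.34916 m.
v = −0.0788·169.4·0.41628·[1 + 0.0788·-0.90924/0.34916] = -4.4175 m/s.
|v| = 4.4175 m/s = 4417.5 mm/s.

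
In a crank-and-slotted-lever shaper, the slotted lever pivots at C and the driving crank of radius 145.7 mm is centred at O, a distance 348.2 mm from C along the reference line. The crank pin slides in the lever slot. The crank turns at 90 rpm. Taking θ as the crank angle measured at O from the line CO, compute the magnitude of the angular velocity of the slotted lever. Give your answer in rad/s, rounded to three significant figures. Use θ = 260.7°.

ω = 9.425 rad/s (from 90 rpm).
Crank pin A relative to C: A = (d + r cosθ, r sinθ); lever angle φ = atan2(r sinθ, d + r cosθ).
Differentiating tanφ: φ̇ = rω(d cosθ + r)/(d² + r² + 2dr cosθ).
d² + r² + 2dr cosθ = |CA|² = 0.126075 m²;  d cosθ + r = +0.08943 m.
|ω_lever| = |0.1457·9.425·+0.08943| / 0.126075 = 0.97406 rad/s.

0.974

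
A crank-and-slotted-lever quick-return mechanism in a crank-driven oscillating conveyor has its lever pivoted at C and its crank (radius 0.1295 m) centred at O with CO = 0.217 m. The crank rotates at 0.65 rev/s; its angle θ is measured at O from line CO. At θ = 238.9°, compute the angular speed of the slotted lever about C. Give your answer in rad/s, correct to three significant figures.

0.264

ω = 4.084 rad/s (from 0.65 rev/s).
Crank pin A relative to C: A = (d + r cosθ, r sinθ); lever angle φ = atan2(r sinθ, d + r cosθ).
Differentiating tanφ: φ̇ = rω(d cosθ + r)/(d² + r² + 2dr cosθ).
d² + r² + 2dr cosθ = |CA|² = 0.0348285 m²;  d cosθ + r = +0.017412 m.
|ω_lever| = |0.1295·4.084·+0.017412| / 0.0348285 = 0.26441 rad/s.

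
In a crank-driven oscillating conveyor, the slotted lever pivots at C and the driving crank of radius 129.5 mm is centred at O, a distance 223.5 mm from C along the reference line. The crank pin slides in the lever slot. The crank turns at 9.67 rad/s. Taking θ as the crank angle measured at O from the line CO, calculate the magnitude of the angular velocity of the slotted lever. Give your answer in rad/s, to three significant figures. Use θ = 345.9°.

3.53

ω = 9.67 rad/s
Crank pin A relative to C: A = (d + r cosθ, r sinθ); lever angle φ = atan2(r sinθ, d + r cosθ).
Differentiating tanφ: φ̇ = rω(d cosθ + r)/(d² + r² + 2dr cosθ).
d² + r² + 2dr cosθ = |CA|² = 0.122865 m²;  d cosθ + r = +0.34627 m.
|ω_lever| = |0.1295·9.67·+0.34627| / 0.122865 = 3.5292 rad/s.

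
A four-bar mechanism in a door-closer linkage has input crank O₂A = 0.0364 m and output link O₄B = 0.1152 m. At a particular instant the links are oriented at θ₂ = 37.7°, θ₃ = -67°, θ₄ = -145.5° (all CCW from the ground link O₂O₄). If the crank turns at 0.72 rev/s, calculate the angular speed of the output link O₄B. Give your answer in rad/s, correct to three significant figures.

1.41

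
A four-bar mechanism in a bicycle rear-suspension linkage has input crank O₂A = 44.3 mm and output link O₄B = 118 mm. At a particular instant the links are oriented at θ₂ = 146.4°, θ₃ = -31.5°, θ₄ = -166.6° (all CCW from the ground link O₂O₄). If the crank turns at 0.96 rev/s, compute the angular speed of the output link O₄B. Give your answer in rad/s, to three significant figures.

0.118

ω₂ = 6.032 rad/s (from 0.96 rev/s).
Differentiating the loop-closure r₂e^{iθ₂}+r₃e^{iθ₃}=r₁+r₄e^{iθ₄} gives r₂ω₂e^{iθ₂}+r₃ω₃e^{iθ₃}=r₄ω₄e^{iθ₄}.
Eliminating the other unknown: ω₄ = r₂ω₂ sin(θ₂−θ₃) / [r₄ sin(θ₄−θ₃)].
Numerator sine = +0.03664; denominator sine = -0.70587.
Result = 0.0443·6.032·(+0.03664) / (0.118·(-0.70587)) = -0.11756 rad/s; magnitude 0.11756 rad/s.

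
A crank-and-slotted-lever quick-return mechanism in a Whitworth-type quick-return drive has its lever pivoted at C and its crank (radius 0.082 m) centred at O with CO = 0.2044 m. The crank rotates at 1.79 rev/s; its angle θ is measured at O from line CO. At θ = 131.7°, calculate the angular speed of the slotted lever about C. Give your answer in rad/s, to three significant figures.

ω = 11.25 rad/s (from 1.79 rev/s).
Crank pin A relative to C: A = (d + r cosθ, r sinθ); lever angle φ = atan2(r sinθ, d + r cosθ).
Differentiating tanφ: φ̇ = rω(d cosθ + r)/(d² + r² + 2dr cosθ).
d² + r² + 2dr cosθ = |CA|² = 0.0262038 m²;  d cosθ + r = -0.053973 m.
|ω_lever| = |0.082·11.25·-0.053973| / 0.0262038 = 1.8996 rad/s.

1.90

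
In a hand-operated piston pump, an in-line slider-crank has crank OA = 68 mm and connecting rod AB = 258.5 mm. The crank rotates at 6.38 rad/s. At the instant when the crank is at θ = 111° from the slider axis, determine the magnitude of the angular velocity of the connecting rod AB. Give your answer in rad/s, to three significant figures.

ω = 6.38 rad/s
The rod makes angle φ with the slider axis where L sinφ = r sinθ; differentiating, L cosφ·φ̇ = r ω cosθ.
L cosφ = √(L² − r² sin²θ) = 0.25058 m.
|ω_rod| = r ω |cosθ| / √(L² − r² sin²θ) = 0.068·6.38·0.35837/0.25058 = 0.62045 rad/s.

0.620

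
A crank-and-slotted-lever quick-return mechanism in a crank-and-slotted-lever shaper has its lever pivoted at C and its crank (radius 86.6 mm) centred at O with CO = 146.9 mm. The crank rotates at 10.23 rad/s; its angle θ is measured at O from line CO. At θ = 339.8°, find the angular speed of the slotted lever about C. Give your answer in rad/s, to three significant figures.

3.76

ω = 10.23 rad/s
Crank pin A relative to C: A = (d + r cosθ, r sinθ); lever angle φ = atan2(r sinθ, d + r cosθ).
Differentiating tanφ: φ̇ = rω(d cosθ + r)/(d² + r² + 2dr cosθ).
d² + r² + 2dr cosθ = |CA|² = 0.0529573 m²;  d cosθ + r = +0.22446 m.
|ω_lever| = |0.0866·10.23·+0.22446| / 0.0529573 = 3.755 rad/s.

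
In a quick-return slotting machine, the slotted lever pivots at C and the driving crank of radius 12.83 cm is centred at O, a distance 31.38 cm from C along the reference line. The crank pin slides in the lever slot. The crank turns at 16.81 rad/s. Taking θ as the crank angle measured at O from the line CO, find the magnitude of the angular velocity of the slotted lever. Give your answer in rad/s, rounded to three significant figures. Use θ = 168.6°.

ω = 16.81 rad/s
Crank pin A relative to C: A = (d + r cosθ, r sinθ); lever angle φ = atan2(r sinθ, d + r cosθ).
Differentiating tanφ: φ̇ = rω(d cosθ + r)/(d² + r² + 2dr cosθ).
d² + r² + 2dr cosθ = |CA|² = 0.0359988 m²;  d cosθ + r = -0.17931 m.
|ω_lever| = |0.1283·16.81·-0.17931| / 0.0359988 = 10.743 rad/s.

10.7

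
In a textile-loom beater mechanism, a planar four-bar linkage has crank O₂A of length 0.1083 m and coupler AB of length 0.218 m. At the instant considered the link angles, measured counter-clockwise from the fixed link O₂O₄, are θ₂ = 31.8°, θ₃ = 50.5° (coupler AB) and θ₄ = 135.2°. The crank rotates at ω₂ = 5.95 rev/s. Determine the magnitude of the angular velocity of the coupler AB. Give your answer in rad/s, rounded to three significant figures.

18.1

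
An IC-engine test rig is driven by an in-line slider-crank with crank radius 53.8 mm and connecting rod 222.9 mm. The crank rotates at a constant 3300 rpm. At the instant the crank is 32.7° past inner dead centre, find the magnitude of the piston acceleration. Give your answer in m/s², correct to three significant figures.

ω = 2π·3300/60 = 345.6 rad/s
x(θ) = r cosθ + √(L² − r² sin²θ); with ω constant, a = ω²·d²x/dθ².
d²x/dθ² = −r cosθ − r²(cos2θ)/√u − r⁴ sin²2θ/(4u^{3/2}),  u = L² − r² sin²θ = 0.0488396 m².
Substituting r = 0.0538 m, L = 0.2229 m, θ = 32.7°: d²x/dθ² = -0.050886 m.
a = ω²·d²x/dθ² = (345.6)²·(-0.050886) = -6076.9 m/s²;  |a| = 6076.9 m/s².

6080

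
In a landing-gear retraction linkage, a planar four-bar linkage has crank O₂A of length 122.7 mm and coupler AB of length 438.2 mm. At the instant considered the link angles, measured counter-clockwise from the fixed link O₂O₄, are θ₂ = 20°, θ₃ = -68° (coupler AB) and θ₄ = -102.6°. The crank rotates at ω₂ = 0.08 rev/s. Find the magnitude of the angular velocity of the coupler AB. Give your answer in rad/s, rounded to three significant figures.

ω₂ = 0.5027 rad/s (from 0.08 rev/s).
Differentiating the loop-closure r₂e^{iθ₂}+r₃e^{iθ₃}=r₁+r₄e^{iθ₄} gives r₂ω₂e^{iθ₂}+r₃ω₃e^{iθ₃}=r₄ω₄e^{iθ₄}.
Eliminating the other unknown: ω₃ = r₂ω₂ sin(θ₄−θ₂) / [r₃ sin(θ₃−θ₄)].
Numerator sine = -0.84245; denominator sine = +0.56784.
Result = 0.1227·0.5027·(-0.84245) / (0.4382·(+0.56784)) = -0.20881 rad/s; magnitude 0.20881 rad/s.

0.209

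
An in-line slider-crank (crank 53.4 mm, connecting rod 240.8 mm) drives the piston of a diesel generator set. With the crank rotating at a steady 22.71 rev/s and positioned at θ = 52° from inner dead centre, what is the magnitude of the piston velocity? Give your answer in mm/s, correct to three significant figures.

6840

ω = 2π·22.7 = 142.7 rad/s
For an in-line slider-crank, x = r cosθ + √(L² − r² sin²θ), so v = −rω sinθ·[1 + r cosθ/√(L² − r² sin²θ)].
With r = 0.0534 m, L = 0.2408 m, θ = 52°: √(L² − r² sin²θ) = 0.23709 m.
v = −0.0534·142.7·0.78801·[1 + 0.0534·0.61566/0.23709] = -6.837 m/s.
|v| = 6.837 m/s = 6837 mm/s.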